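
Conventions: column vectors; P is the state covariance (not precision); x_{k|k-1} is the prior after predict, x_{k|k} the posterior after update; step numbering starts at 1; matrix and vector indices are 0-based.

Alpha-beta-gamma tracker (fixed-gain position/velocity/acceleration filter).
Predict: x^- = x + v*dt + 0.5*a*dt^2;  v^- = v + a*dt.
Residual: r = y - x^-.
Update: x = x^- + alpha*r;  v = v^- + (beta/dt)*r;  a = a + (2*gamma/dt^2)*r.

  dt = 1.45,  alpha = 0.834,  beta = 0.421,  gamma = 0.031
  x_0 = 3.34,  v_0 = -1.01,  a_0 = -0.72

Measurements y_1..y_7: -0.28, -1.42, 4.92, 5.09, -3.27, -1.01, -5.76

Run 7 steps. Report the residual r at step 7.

resid = -1.0290

step 1: x_pred=1.1186  r=-1.3986  x^+=-0.0478  v^+=-2.4601  a^+=-0.7612
step 2: x_pred=-4.4152  r=2.9952  x^+=-1.9172  v^+=-2.6942  a^+=-0.6729
step 3: x_pred=-6.5313  r=11.4513  x^+=3.0191  v^+=-0.3452  a^+=-0.3352
step 4: x_pred=2.1662  r=2.9238  x^+=4.6046  v^+=0.0177  a^+=-0.2490
step 5: x_pred=4.3685  r=-7.6385  x^+=-2.0020  v^+=-2.5612  a^+=-0.4743
step 6: x_pred=-6.2143  r=5.2043  x^+=-1.8739  v^+=-1.7378  a^+=-0.3208
step 7: x_pred=-4.7310  r=-1.0290  x^+=-5.5892  v^+=-2.5018  a^+=-0.3511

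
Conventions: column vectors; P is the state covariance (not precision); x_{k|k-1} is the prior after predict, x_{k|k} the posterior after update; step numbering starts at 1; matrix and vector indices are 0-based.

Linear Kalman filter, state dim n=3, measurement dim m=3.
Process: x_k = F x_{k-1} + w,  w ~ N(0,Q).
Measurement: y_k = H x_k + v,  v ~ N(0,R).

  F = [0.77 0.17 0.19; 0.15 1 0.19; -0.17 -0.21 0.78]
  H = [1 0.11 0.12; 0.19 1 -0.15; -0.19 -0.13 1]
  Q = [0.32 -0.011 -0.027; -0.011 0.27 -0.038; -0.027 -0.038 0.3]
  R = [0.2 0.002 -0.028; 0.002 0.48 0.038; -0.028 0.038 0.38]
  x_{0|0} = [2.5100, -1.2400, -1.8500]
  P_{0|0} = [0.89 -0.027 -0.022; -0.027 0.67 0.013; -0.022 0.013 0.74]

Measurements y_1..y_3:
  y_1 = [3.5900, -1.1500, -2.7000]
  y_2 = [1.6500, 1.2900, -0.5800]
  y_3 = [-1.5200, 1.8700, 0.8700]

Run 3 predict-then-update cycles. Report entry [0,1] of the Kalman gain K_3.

step 1: x^-=[1.3704, -1.2150, -1.6093]  P^-=[0.8811 0.2100 -0.0639; 0.2100 0.9823 -0.0785; -0.0639 -0.0785 0.8051]  S=[1.1334 0.4773 -0.2144; 0.4773 1.6192 -0.3814; -0.2144 -0.3814 1.2886]  K=[0.7807 -0.0084 -0.0733; 0.0036 0.6371 -0.0018; 0.1550 -0.0204 0.6619]  nu=[2.5464, -0.4368, -0.9883]  x^+=[3.4345, -1.4822, -1.8598]  P^+=[0.1655 -0.0403 -0.0238; -0.0403 0.3220 0.0576; -0.0238 0.0576 0.2494]
step 2: x^-=[2.0392, -1.3204, -1.7232]  P^-=[0.4226 0.0485 -0.0237; 0.0485 0.6132 -0.0241; -0.0237 -0.0241 0.4553]  S=[0.6409 0.1915 -0.0952; 0.1915 1.1457 -0.1655; -0.0952 -0.1655 0.8786]  K=[0.6557 -0.0021 -0.0549; 0.0109 0.5409 -0.0257; 0.1324 -0.0294 0.5357]  nu=[-0.0372, 1.9644, 1.3591]  x^+=[1.9362, -0.2931, -1.0578]  P^+=[0.1381 -0.0306 -0.0170; -0.0306 0.2705 0.0399; -0.0170 0.0399 0.2007]
step 3: x^-=[1.2400, -0.2037, -1.0927]  P^-=[0.4065 0.0397 -0.0252; 0.0397 0.5558 -0.0344; -0.0252 -0.0344 0.4273]  S=[0.6212 0.1729 -0.0957; 0.1729 1.0870 -0.1621; -0.0957 -0.1621 0.8518]  K=[0.6484 -0.0000 -0.0534; 0.0065 0.5168 -0.0350; 0.1265 -0.0376 0.5195]  nu=[-2.6065, 1.6741, 2.1718]  x^+=[-0.5659, 0.5686, -0.3571]  P^+=[0.1363 -0.0291 -0.0163; -0.0291 0.2574 0.0341; -0.0163 0.0341 0.1938]

K[0,1] = -0.0000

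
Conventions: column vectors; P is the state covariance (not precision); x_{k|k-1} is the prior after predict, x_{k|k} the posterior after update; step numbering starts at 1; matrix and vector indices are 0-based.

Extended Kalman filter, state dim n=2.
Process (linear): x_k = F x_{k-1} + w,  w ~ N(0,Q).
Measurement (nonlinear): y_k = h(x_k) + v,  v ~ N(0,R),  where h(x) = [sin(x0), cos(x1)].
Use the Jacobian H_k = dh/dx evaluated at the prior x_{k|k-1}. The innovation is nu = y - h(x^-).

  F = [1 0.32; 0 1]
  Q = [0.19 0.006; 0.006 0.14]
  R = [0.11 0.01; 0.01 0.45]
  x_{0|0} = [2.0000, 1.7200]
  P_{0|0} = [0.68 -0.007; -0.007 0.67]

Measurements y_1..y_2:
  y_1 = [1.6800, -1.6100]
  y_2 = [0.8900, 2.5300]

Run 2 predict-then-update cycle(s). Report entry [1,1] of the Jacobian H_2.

H_jac[1,1] = -0.5528

step 1: x^-=[2.5504, 1.7200]  P^-=[0.9341 0.2134; 0.2134 0.8100]  H_jac=[-0.8303 0.0000; 0.0000 -0.9889]  S=[0.7539 0.1852; 0.1852 1.2421]  K=[-1.0245 -0.0171; -0.0795 -0.6330]  nu=[1.1226, -1.4613]  x^+=[1.4253, 2.5558]  P^+=[0.1359 0.0182; 0.0182 0.2889]
step 2: x^-=[2.2432, 2.5558]  P^-=[0.3671 0.1166; 0.1166 0.4289]  H_jac=[-0.6228 0.0000; 0.0000 -0.5528]  S=[0.2524 0.0501; 0.0501 0.5811]  K=[-0.8993 -0.0333; -0.2102 -0.3899]  nu=[0.1076, 3.3633]  x^+=[2.0343, 1.2219]  P^+=[0.1594 0.0434; 0.0434 0.3212]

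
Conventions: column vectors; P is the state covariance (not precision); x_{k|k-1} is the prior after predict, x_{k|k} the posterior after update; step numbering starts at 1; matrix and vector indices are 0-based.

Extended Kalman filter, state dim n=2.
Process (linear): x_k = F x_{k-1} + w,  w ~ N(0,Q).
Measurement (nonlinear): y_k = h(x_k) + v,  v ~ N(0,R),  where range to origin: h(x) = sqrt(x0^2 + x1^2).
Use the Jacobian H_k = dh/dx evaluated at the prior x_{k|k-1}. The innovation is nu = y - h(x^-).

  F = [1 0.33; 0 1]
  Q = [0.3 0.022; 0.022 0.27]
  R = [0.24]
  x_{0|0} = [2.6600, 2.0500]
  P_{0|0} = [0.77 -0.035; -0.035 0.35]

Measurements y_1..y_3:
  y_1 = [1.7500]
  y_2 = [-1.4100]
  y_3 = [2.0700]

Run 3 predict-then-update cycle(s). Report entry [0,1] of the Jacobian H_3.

step 1: x^-=[3.3365, 2.0500]  P^-=[1.0850 0.1025; 0.1025 0.6200]  H_jac=[0.8520 0.5235]  S=[1.2890]  K=[0.7588; 0.3195]  nu=[-2.1660]  x^+=[1.6929, 1.3579]  P^+=[0.3428 -0.2101; -0.2101 0.4884]
step 2: x^-=[2.1410, 1.3579]  P^-=[0.5574 -0.0269; -0.0269 0.7584]  H_jac=[0.8445 0.5356]  S=[0.8307]  K=[0.5493; 0.4616]  nu=[-3.9453]  x^+=[-0.0260, -0.4634]  P^+=[0.3067 -0.2375; -0.2375 0.5814]
step 3: x^-=[-0.1789, -0.4634]  P^-=[0.5133 -0.0237; -0.0237 0.8514]  H_jac=[-0.3602 -0.9329]  S=[1.0316]  K=[-0.1578; -0.7616]  nu=[1.5733]  x^+=[-0.4272, -1.6616]  P^+=[0.4876 -0.1477; -0.1477 0.2530]

H_jac[0,1] = -0.9329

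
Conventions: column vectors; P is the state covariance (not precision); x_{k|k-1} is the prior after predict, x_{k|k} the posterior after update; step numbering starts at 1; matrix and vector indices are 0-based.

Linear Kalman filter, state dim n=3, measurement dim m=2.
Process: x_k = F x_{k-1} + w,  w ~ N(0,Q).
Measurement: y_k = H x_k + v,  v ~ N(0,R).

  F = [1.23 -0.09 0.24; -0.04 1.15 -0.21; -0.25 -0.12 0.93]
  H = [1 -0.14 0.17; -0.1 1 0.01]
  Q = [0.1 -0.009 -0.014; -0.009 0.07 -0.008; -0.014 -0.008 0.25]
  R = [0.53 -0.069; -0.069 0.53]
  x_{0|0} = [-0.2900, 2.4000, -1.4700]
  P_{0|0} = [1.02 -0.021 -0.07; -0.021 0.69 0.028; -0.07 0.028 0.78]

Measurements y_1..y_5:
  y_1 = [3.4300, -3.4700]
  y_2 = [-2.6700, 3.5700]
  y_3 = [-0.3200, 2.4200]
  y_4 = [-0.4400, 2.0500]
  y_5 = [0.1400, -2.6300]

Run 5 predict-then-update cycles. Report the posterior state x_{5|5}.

x_post = [-0.2155, 0.1611, 0.6195]

step 1: x^-=[-0.9255, 3.0803, -1.5826]  P^-=[1.6558 -0.1727 -0.2225; -0.1727 1.0058 -0.2098; -0.2225 -0.2098 1.0233]  S=[2.2178 -0.5826; -0.5826 1.5832]  K=[0.7571 0.0635; 0.0132 0.6497; -0.0421 -0.1275]  nu=[5.0558, -6.6270]  x^+=[2.4813, -1.1585, -0.9505]  P^+=[0.4341 0.0268 -0.1967; 0.0268 0.3471 -0.0944; -0.1967 -0.0944 0.9999]
step 2: x^-=[2.9282, -1.2320, -1.3653]  P^-=[0.6991 -0.0538 -0.1265; -0.0538 0.6136 -0.3607; -0.1265 -0.3607 1.2611]  S=[1.2668 -0.3371; -0.3371 1.1545]  K=[0.5552 0.0539; -0.0182 0.5277; 0.0346 -0.2805]  nu=[-5.5386, 5.1084]  x^+=[0.1285, 1.5647, -2.9896]  P^+=[0.3255 0.0247 -0.1853; 0.0247 0.2852 -0.1812; -0.1853 -0.1812 1.1622]
step 3: x^-=[-0.7002, 2.4220, -3.0002]  P^-=[0.5547 -0.0819 -0.0351; -0.0819 0.5811 -0.4792; -0.0351 -0.4792 1.4077]  S=[1.1706 -0.3671; -0.3671 1.1237]  K=[0.4903 0.0376; -0.0512 0.5034; 0.1147 -0.3734]  nu=[1.2293, -0.0421]  x^+=[-0.0990, 2.3379, -2.8435]  P^+=[0.2852 0.0161 -0.1508; 0.0161 0.2743 -0.2329; -0.1508 -0.2329 1.2043]
step 4: x^-=[-1.0146, 3.2897, -2.9002]  P^-=[0.5205 -0.1176 0.0308; -0.1176 0.5948 -0.5400; 0.0308 -0.5400 1.4364]  S=[1.1728 -0.4124; -0.4124 1.1428]  K=[0.4698 0.0214; -0.0740 0.4994; 0.1561 -0.4064]  nu=[1.5282, -1.3121]  x^+=[-0.3247, 2.5214, -2.1285]  P^+=[0.2694 0.0071 -0.1226; 0.0071 0.2730 -0.2501; -0.1226 -0.2501 1.1668]
step 5: x^-=[-1.1371, 3.3596, -2.2009]  P^-=[0.5138 -0.1402 0.0609; -0.1402 0.6010 -0.5485; 0.0609 -0.5485 1.3932]  S=[1.1819 -0.4372; -0.4372 1.1532]  K=[0.4639 0.0103; -0.0851 0.4963; 0.1669 -0.4056]  nu=[2.1216, -6.0813]  x^+=[-0.2155, 0.1611, 0.6195]  P^+=[0.2635 0.0009 -0.1073; 0.0009 0.2715 -0.2483; -0.1073 -0.2483 1.1114]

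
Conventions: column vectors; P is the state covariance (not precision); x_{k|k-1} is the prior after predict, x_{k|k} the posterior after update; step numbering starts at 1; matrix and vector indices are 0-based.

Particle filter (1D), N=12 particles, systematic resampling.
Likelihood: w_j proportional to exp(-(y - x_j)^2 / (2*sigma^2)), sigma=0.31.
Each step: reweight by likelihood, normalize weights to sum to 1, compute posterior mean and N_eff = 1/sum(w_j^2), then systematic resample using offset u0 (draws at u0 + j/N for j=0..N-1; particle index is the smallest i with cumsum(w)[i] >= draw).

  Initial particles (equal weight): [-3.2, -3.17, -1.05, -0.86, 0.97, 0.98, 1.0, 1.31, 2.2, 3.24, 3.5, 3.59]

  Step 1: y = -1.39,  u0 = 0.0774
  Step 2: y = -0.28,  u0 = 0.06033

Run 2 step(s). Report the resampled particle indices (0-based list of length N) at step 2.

step 1: w=[0.0000, 0.0000, 0.7027, 0.2973, 0.0000, 0.0000, 0.0000, 0.0000, 0.0000, 0.0000, 0.0000, 0.0000]  mean=-0.9935  Neff=1.7178  idx=[2, 2, 2, 2, 2, 2, 2, 2, 3, 3, 3, 3]
step 2: w=[0.0431, 0.0431, 0.0431, 0.0431, 0.0431, 0.0431, 0.0431, 0.0431, 0.1638, 0.1638, 0.1638, 0.1638]  mean=-0.9255  Neff=8.1866  idx=[1, 3, 5, 7, 8, 8, 9, 9, 10, 10, 11, 11]

resampled_idx = [1, 3, 5, 7, 8, 8, 9, 9, 10, 10, 11, 11]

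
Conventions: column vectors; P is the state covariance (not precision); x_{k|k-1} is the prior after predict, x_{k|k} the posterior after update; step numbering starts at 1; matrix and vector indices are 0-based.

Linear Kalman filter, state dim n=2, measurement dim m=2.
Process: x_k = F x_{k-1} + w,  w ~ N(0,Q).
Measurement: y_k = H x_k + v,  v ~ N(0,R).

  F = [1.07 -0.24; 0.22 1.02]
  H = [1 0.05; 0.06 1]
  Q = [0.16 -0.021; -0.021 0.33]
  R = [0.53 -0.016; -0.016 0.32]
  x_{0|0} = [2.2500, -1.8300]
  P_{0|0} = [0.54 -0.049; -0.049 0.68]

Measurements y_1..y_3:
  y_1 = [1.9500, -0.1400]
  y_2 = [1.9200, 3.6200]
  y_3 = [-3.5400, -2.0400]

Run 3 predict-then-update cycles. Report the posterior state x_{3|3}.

step 1: x^-=[2.8467, -1.3716]  P^-=[0.8426 -0.1112; -0.1112 1.0416]  S=[1.3641 -0.0249; -0.0249 1.3513]  K=[0.6130 -0.0336; -0.0294 0.7653]  nu=[-0.8281, 1.0608]  x^+=[2.3034, -0.5354]  P^+=[0.3274 -0.0402; -0.0402 0.2478]
step 2: x^-=[2.5932, -0.0394]  P^-=[0.5698 -0.0463; -0.0463 0.5856]  S=[1.0966 0.0010; 0.0010 0.9021]  K=[0.5175 -0.0140; -0.0161 0.6461]  nu=[-0.6712, 3.5038]  x^+=[2.1966, 2.2353]  P^+=[0.2760 -0.0293; -0.0293 0.2088]
step 3: x^-=[1.8139, 2.7632]  P^-=[0.5030 -0.0376; -0.0376 0.5474]  S=[1.0306 0.0038; 0.0038 0.8647]  K=[0.4863 -0.0107; -0.0123 0.6305]  nu=[-5.4921, -4.9121]  x^+=[-0.8041, -0.2664]  P^+=[0.2592 -0.0268; -0.0268 0.2036]

x_post = [-0.8041, -0.2664]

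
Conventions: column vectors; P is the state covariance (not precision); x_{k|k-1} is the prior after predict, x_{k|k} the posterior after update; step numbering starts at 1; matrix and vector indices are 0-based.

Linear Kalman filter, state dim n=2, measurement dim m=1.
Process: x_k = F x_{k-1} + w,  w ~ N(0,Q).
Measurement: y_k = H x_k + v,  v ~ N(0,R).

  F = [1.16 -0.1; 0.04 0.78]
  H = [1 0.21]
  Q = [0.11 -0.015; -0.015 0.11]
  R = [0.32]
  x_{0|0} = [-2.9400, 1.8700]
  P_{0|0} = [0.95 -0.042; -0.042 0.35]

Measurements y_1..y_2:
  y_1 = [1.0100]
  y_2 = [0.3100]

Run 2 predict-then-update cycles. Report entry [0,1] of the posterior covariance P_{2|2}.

P_post[0,1] = -0.0712

step 1: x^-=[-3.5974, 1.3410]  P^-=[1.4016 -0.0361; -0.0361 0.3218]  S=[1.7206]  K=[0.8102; 0.0183]  nu=[4.3258]  x^+=[-0.0928, 1.4203]  P^+=[0.2722 -0.0616; -0.0616 0.3213]
step 2: x^-=[-0.2496, 1.1041]  P^-=[0.4938 -0.0829; -0.0829 0.3020]  S=[0.7923]  K=[0.6013; -0.0246]  nu=[0.3278]  x^+=[-0.0526, 1.0960]  P^+=[0.2074 -0.0712; -0.0712 0.3016]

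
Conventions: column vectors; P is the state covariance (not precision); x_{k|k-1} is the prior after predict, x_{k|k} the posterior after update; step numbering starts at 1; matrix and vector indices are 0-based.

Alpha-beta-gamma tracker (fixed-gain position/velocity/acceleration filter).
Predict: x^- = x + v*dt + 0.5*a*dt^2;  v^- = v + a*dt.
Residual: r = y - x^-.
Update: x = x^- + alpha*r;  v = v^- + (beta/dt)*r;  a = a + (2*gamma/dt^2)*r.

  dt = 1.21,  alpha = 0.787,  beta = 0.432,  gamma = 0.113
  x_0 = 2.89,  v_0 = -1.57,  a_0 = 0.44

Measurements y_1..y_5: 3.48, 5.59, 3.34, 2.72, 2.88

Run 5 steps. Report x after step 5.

x_post = 3.1486

step 1: x_pred=1.3124  r=2.1676  x^+=3.0183  v^+=-0.2637  a^+=0.7746
step 2: x_pred=3.2662  r=2.3238  x^+=5.0950  v^+=1.5032  a^+=1.1333
step 3: x_pred=7.7435  r=-4.4035  x^+=4.2779  v^+=1.3023  a^+=0.4536
step 4: x_pred=6.1858  r=-3.4658  x^+=3.4582  v^+=0.6137  a^+=-0.0814
step 5: x_pred=4.1412  r=-1.2612  x^+=3.1486  v^+=0.0649  a^+=-0.2761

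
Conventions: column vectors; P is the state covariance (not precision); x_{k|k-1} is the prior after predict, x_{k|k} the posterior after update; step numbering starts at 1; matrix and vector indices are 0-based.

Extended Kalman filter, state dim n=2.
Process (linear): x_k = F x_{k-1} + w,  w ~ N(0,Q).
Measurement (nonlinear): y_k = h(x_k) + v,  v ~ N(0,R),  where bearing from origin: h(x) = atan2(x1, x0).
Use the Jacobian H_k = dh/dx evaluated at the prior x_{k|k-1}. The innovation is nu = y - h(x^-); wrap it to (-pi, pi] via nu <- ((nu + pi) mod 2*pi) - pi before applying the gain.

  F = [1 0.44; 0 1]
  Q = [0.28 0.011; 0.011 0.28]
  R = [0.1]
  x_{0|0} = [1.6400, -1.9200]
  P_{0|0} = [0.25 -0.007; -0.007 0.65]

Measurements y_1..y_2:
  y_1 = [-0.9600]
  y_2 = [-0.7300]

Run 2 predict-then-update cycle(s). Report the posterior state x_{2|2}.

x_post = [1.0472, -1.2549]

step 1: x^-=[0.7952, -1.9200]  P^-=[0.6497 0.2900; 0.2900 0.9300]  H_jac=[0.4446 0.1841]  S=[0.3074]  K=[1.1132; 0.9764]  nu=[0.2181]  x^+=[1.0380, -1.7070]  P^+=[0.2687 -0.0442; -0.0442 0.6369]
step 2: x^-=[0.2870, -1.7070]  P^-=[0.6331 0.2471; 0.2471 0.9169]  H_jac=[0.5697 0.0958]  S=[0.3409]  K=[1.1276; 0.6706]  nu=[0.6742]  x^+=[1.0472, -1.2549]  P^+=[0.1997 -0.0107; -0.0107 0.7636]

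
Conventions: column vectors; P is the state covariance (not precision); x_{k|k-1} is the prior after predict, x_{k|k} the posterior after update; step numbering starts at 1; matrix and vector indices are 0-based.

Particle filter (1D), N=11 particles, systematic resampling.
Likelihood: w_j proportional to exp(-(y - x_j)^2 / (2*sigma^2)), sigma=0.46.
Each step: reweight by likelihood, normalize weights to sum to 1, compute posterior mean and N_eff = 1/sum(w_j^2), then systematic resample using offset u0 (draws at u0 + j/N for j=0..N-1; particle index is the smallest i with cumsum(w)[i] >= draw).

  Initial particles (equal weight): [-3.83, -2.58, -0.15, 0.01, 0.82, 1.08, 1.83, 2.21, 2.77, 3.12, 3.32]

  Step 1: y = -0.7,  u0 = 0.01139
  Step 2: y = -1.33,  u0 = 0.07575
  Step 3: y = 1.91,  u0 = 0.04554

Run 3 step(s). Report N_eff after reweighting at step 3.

step 1: w=[0.0000, 0.0003, 0.6130, 0.3807, 0.0053, 0.0007, 0.0000, 0.0000, 0.0000, 0.0000, 0.0000]  mean=-0.0838  Neff=1.9205  idx=[2, 2, 2, 2, 2, 2, 2, 3, 3, 3, 3]
step 2: w=[0.1171, 0.1171, 0.1171, 0.1171, 0.1171, 0.1171, 0.1171, 0.0451, 0.0451, 0.0451, 0.0451]  mean=-0.1211  Neff=9.6087  idx=[0, 1, 2, 2, 3, 4, 5, 6, 6, 8, 10]
step 3: w=[0.0557, 0.0557, 0.0557, 0.0557, 0.0557, 0.0557, 0.0557, 0.0557, 0.0557, 0.2491, 0.2491]  mean=-0.0703  Neff=6.5743  idx=[0, 2, 4, 5, 7, 8, 9, 9, 10, 10, 10]

N_eff = 6.5743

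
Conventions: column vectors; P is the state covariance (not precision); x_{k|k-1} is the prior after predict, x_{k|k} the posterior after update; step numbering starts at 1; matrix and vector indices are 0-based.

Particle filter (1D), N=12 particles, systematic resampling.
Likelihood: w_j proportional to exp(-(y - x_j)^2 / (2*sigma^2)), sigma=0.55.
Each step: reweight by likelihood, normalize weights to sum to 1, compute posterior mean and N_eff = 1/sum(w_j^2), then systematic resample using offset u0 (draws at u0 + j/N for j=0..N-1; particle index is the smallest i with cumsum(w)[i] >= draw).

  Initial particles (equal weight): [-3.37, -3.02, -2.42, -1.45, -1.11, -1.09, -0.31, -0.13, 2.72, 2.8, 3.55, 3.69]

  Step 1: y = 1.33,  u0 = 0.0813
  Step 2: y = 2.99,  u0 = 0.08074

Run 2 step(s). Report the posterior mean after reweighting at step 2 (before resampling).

post_mean = 2.8234

step 1: w=[0.0000, 0.0000, 0.0000, 0.0000, 0.0005, 0.0006, 0.1058, 0.2661, 0.3700, 0.2535, 0.0026, 0.0009]  mean=1.6603  Neff=3.5313  idx=[6, 7, 7, 7, 8, 8, 8, 8, 9, 9, 9, 10]
step 2: w=[0.0000, 0.0000, 0.0000, 0.0000, 0.1272, 0.1272, 0.1272, 0.1272, 0.1352, 0.1352, 0.1352, 0.0855]  mean=2.8234  Neff=7.8805  idx=[4, 5, 5, 6, 7, 7, 8, 9, 9, 10, 10, 11]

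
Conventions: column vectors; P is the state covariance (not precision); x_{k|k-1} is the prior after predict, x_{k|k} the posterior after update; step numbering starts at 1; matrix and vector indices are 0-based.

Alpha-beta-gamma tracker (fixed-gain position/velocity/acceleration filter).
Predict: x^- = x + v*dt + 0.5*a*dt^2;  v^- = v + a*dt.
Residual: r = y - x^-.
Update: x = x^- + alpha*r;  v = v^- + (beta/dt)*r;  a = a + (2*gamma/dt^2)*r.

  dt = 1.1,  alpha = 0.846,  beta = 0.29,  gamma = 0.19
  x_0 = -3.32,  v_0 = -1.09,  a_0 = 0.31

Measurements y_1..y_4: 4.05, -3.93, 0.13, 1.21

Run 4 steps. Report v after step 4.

step 1: x_pred=-4.3315  r=8.3815  x^+=2.7593  v^+=1.4607  a^+=2.9422
step 2: x_pred=6.1460  r=-10.0760  x^+=-2.3783  v^+=2.0407  a^+=-0.2222
step 3: x_pred=-0.2680  r=0.3980  x^+=0.0687  v^+=1.9012  a^+=-0.0972
step 4: x_pred=2.1012  r=-0.8912  x^+=1.3472  v^+=1.5593  a^+=-0.3771

v_post = 1.5593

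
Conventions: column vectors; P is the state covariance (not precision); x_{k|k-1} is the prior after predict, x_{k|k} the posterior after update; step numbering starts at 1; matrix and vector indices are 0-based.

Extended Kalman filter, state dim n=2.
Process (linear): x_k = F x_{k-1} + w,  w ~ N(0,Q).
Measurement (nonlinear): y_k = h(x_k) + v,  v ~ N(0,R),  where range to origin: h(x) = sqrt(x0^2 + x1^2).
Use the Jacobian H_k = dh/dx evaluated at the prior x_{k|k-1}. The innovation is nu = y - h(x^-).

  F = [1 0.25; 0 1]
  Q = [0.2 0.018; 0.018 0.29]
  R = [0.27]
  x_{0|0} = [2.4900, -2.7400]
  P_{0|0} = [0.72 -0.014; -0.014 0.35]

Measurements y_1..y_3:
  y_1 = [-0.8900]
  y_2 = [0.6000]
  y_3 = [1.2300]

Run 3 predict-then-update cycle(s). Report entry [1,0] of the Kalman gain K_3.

K[1,0] = -0.4659

step 1: x^-=[1.8050, -2.7400]  P^-=[0.9349 0.0915; 0.0915 0.6400]  H_jac=[0.5501 -0.8351]  S=[0.9152]  K=[0.4785; -0.5290]  nu=[-4.1711]  x^+=[-0.1908, -0.5335]  P^+=[0.7254 0.3231; 0.3231 0.3839]
step 2: x^-=[-0.3241, -0.5335]  P^-=[1.1109 0.4371; 0.4371 0.6739]  H_jac=[-0.5192 -0.8546]  S=[1.4497]  K=[-0.6556; -0.5539]  nu=[-0.0243]  x^+=[-0.3082, -0.5201]  P^+=[0.4878 -0.0893; -0.0893 0.2292]
step 3: x^-=[-0.4383, -0.5201]  P^-=[0.6575 -0.0140; -0.0140 0.5192]  H_jac=[-0.6444 -0.7647]  S=[0.8329]  K=[-0.4959; -0.4659]  nu=[0.5499]  x^+=[-0.7109, -0.7763]  P^+=[0.4527 -0.2064; -0.2064 0.3384]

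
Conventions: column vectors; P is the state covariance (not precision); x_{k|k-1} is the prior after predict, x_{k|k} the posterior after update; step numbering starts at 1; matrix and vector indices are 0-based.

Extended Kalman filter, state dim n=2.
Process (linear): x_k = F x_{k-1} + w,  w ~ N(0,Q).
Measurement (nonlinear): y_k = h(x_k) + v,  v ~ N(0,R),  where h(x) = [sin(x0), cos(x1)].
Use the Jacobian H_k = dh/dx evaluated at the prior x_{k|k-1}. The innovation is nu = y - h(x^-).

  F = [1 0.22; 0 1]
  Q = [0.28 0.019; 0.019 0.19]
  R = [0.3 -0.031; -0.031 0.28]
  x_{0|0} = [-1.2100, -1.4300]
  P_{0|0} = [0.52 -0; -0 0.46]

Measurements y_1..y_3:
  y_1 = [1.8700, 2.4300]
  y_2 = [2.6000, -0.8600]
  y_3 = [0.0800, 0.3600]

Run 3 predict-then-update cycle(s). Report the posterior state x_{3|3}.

x_post = [2.8425, 1.3047]

step 1: x^-=[-1.5246, -1.4300]  P^-=[0.8223 0.1202; 0.1202 0.6500]  H_jac=[0.0462 0.0000; 0.0000 0.9901]  S=[0.3018 -0.0255; -0.0255 0.9172]  K=[0.1371 0.1336; 0.0779 0.7038]  nu=[2.8689, 2.2897]  x^+=[-0.8254, 0.4050]  P^+=[0.8012 0.0335; 0.0335 0.1966]
step 2: x^-=[-0.7363, 0.4050]  P^-=[1.1054 0.0957; 0.0957 0.3866]  H_jac=[0.7410 0.0000; 0.0000 -0.3940]  S=[0.9069 -0.0589; -0.0589 0.3400]  K=[0.9061 0.0462; 0.0497 -0.4394]  nu=[3.2715, -1.7791]  x^+=[2.1461, 1.3491]  P^+=[0.3649 0.0385; 0.0385 0.3162]
step 3: x^-=[2.4429, 1.3491]  P^-=[0.6772 0.1270; 0.1270 0.5062]  H_jac=[-0.7657 0.0000; 0.0000 -0.9755]  S=[0.6970 0.0639; 0.0639 0.7617]  K=[-0.7346 -0.1011; -0.0808 -0.6415]  nu=[-0.5632, 0.1402]  x^+=[2.8425, 1.3047]  P^+=[0.2837 0.0057; 0.0057 0.1816]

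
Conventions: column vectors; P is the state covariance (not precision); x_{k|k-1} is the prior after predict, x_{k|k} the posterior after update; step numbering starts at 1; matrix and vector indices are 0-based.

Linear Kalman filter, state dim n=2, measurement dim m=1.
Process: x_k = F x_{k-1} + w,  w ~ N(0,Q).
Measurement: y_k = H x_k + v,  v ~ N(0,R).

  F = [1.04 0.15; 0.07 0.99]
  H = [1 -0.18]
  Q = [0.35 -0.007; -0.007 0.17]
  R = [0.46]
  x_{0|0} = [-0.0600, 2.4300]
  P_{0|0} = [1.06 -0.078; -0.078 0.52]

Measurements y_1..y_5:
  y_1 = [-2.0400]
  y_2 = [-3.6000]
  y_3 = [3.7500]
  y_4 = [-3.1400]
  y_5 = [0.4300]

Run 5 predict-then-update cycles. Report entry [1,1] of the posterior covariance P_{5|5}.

P_post[1,1] = 1.2880

step 1: x^-=[0.3021, 2.4015]  P^-=[1.4839 0.0663; 0.0663 0.6740]  S=[1.9418]  K=[0.7580; -0.0284]  nu=[-1.9098]  x^+=[-1.1456, 2.4557]  P^+=[0.3681 0.1080; 0.1080 0.6725]
step 2: x^-=[-0.8230, 2.3509]  P^-=[0.7970 0.2320; 0.2320 0.8459]  S=[1.2009]  K=[0.6289; 0.0664]  nu=[-2.3538]  x^+=[-2.3033, 2.1946]  P^+=[0.3220 0.1818; 0.1818 0.8406]
step 3: x^-=[-2.0663, 2.0114]  P^-=[0.7740 0.3304; 0.3304 1.0206]  S=[1.1481]  K=[0.6223; 0.1278]  nu=[6.1783]  x^+=[1.7787, 2.8009]  P^+=[0.3293 0.2391; 0.2391 1.0019]
step 4: x^-=[2.2700, 2.8974]  P^-=[0.8033 0.4145; 0.4145 1.1867]  S=[1.1526]  K=[0.6323; 0.1743]  nu=[-4.8884]  x^+=[-0.8208, 2.0455]  P^+=[0.3426 0.2875; 0.2875 1.1517]
step 5: x^-=[-0.5468, 1.9676]  P^-=[0.8361 0.4880; 0.4880 1.3403]  S=[1.1639]  K=[0.6429; 0.2120]  nu=[1.3310]  x^+=[0.3089, 2.2497]  P^+=[0.3550 0.3293; 0.3293 1.2880]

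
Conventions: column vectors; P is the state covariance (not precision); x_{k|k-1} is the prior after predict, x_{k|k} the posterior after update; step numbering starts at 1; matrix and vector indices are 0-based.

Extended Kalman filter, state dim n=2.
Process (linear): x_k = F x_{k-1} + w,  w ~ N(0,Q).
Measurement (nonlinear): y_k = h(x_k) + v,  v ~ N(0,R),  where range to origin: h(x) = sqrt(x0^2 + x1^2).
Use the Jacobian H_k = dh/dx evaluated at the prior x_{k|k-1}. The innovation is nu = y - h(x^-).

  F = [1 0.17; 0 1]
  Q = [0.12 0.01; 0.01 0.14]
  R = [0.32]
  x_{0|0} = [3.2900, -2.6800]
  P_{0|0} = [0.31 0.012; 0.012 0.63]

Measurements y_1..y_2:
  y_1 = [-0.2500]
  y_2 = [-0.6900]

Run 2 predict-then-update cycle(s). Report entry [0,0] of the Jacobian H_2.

step 1: x^-=[2.8344, -2.6800]  P^-=[0.4523 0.1291; 0.1291 0.7700]  H_jac=[0.7266 -0.6870]  S=[0.7934]  K=[0.3024; -0.5486]  nu=[-4.1508]  x^+=[1.5790, -0.4030]  P^+=[0.3797 0.2607; 0.2607 0.5313]
step 2: x^-=[1.5105, -0.4030]  P^-=[0.6037 0.3610; 0.3610 0.6713]  H_jac=[0.9662 -0.2578]  S=[0.7484]  K=[0.6551; 0.2349]  nu=[-2.2533]  x^+=[0.0344, -0.9324]  P^+=[0.2826 0.2459; 0.2459 0.6300]

H_jac[0,0] = 0.9662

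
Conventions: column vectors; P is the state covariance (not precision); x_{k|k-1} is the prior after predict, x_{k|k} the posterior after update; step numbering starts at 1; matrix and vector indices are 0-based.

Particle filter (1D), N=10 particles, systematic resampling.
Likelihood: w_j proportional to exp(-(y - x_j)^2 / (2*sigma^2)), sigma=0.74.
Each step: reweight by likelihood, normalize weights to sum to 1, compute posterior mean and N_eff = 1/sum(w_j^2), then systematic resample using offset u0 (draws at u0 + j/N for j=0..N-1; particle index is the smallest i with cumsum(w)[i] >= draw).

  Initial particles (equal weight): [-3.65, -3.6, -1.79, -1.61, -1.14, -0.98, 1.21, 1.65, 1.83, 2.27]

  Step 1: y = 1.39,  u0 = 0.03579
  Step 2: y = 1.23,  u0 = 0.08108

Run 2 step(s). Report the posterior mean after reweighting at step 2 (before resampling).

step 1: w=[0.0000, 0.0000, 0.0000, 0.0001, 0.0009, 0.0018, 0.2986, 0.2892, 0.2577, 0.1517]  mean=1.6514  Neff=3.8136  idx=[6, 6, 6, 7, 7, 7, 8, 8, 8, 9]
step 2: w=[0.1236, 0.1236, 0.1236, 0.1053, 0.1053, 0.1053, 0.0890, 0.0890, 0.0890, 0.0461]  mean=1.5634  Neff=9.5211  idx=[0, 1, 2, 3, 4, 4, 5, 7, 8, 9]

post_mean = 1.5634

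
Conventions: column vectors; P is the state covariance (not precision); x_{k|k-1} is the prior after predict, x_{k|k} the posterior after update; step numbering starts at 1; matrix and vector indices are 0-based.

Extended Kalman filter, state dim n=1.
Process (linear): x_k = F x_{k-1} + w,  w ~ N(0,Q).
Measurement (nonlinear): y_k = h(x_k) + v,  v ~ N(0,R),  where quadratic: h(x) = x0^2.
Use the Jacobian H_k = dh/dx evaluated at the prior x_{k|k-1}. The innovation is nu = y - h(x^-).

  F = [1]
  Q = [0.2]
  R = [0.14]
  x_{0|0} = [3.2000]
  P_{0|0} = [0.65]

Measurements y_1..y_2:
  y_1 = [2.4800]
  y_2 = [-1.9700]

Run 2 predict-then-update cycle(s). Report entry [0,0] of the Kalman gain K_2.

K[0,0] = 0.2405

step 1: x^-=[3.2000]  P^-=[0.8500]  H_jac=[6.4000]  S=[34.9560]  K=[0.1556]  nu=[-7.7600]  x^+=[1.9924]  P^+=[0.0034]
step 2: x^-=[1.9924]  P^-=[0.2034]  H_jac=[3.9847]  S=[3.3696]  K=[0.2405]  nu=[-5.9395]  x^+=[0.5637]  P^+=[0.0085]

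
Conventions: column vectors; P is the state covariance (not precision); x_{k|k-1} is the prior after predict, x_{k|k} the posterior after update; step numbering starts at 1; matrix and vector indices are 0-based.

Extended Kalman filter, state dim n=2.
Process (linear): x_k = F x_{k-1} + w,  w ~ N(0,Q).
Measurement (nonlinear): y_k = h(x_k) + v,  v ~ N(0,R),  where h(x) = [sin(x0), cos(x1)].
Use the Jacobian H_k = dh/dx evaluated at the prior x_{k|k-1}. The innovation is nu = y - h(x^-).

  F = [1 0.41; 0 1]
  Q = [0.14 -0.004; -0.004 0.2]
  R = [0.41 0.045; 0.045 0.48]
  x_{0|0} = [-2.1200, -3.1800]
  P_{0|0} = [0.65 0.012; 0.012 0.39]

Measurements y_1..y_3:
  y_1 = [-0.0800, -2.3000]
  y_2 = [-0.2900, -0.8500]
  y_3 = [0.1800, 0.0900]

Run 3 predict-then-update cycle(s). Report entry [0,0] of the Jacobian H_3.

H_jac[0,0] = 0.6146

step 1: x^-=[-3.4238, -3.1800]  P^-=[0.8654 0.1679; 0.1679 0.5900]  H_jac=[-0.9604 0.0000; 0.0000 -0.0384]  S=[1.2083 0.0512; 0.0512 0.4809]  K=[-0.6904 0.0601; -0.1321 -0.0331]  nu=[-0.3585, -1.3007]  x^+=[-3.2545, -3.0897]  P^+=[0.2919 0.0579; 0.0579 0.5680]
step 2: x^-=[-4.5212, -3.0897]  P^-=[0.5749 0.2868; 0.2868 0.7680]  H_jac=[-0.1900 0.0000; 0.0000 0.0519]  S=[0.4308 0.0422; 0.0422 0.4821]  K=[-0.2588 0.0535; -0.1358 0.0946]  nu=[-1.2718, 0.1487]  x^+=[-4.1841, -2.9030]  P^+=[0.5458 0.2705; 0.2705 0.7568]
step 3: x^-=[-5.3743, -2.9030]  P^-=[1.0349 0.5768; 0.5768 0.9568]  H_jac=[0.6146 0.0000; 0.0000 0.2364]  S=[0.8010 0.1288; 0.1288 0.5335]  K=[0.7835 0.0664; 0.3896 0.3299]  nu=[-0.6088, 1.0617]  x^+=[-5.7808, -2.7899]  P^+=[0.5275 0.2840; 0.2840 0.7441]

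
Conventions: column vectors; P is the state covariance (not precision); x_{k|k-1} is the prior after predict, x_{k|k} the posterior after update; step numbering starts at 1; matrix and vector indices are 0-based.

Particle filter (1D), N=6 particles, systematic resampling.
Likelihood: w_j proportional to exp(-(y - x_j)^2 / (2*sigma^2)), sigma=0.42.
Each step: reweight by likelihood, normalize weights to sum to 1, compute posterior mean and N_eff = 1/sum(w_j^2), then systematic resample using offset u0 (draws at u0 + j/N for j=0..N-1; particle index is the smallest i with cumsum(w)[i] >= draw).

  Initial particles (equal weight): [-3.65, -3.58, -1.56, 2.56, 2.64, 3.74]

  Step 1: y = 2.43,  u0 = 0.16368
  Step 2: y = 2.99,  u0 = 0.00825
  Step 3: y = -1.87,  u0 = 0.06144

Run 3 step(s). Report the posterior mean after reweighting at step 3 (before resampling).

step 1: w=[0.0000, 0.0000, 0.0000, 0.5171, 0.4787, 0.0042]  mean=2.6032  Neff=2.0138  idx=[3, 3, 3, 4, 4, 5]
step 2: w=[0.1745, 0.1745, 0.1745, 0.2083, 0.2083, 0.0598]  mean=2.6639  Neff=5.5027  idx=[0, 1, 1, 2, 3, 4]
step 3: w=[0.2346, 0.2346, 0.2346, 0.2346, 0.0309, 0.0309]  mean=2.5649  Neff=4.5051  idx=[0, 0, 1, 2, 3, 3]

post_mean = 2.5649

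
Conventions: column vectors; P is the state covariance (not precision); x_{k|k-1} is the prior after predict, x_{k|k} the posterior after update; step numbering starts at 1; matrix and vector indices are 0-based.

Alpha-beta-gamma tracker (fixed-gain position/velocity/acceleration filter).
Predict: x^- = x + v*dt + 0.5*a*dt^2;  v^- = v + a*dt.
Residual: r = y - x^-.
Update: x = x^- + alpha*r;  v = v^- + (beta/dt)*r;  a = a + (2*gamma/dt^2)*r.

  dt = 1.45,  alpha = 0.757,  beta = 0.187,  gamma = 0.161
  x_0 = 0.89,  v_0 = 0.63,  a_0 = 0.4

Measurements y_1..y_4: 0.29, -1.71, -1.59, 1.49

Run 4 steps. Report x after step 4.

step 1: x_pred=2.2240  r=-1.9340  x^+=0.7600  v^+=0.9606  a^+=0.1038
step 2: x_pred=2.2619  r=-3.9719  x^+=-0.7448  v^+=0.5989  a^+=-0.5045
step 3: x_pred=-0.4068  r=-1.1832  x^+=-1.3025  v^+=-0.2853  a^+=-0.6857
step 4: x_pred=-2.4370  r=3.9270  x^+=0.5358  v^+=-0.7731  a^+=-0.0843

x_post = 0.5358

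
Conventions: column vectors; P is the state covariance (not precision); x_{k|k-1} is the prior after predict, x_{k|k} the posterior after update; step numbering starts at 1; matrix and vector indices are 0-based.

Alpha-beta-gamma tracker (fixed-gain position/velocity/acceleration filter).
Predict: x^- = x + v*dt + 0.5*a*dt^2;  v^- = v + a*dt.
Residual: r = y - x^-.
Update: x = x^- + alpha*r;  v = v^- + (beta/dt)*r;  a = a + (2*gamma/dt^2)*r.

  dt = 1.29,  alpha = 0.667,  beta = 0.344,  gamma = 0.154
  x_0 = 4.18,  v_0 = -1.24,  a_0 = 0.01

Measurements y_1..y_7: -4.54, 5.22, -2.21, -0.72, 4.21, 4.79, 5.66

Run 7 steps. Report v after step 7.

step 1: x_pred=2.5887  r=-7.1287  x^+=-2.1661  v^+=-3.1281  a^+=-1.3094
step 2: x_pred=-7.2909  r=12.5109  x^+=1.0539  v^+=-1.4810  a^+=1.0062
step 3: x_pred=-0.0195  r=-2.1905  x^+=-1.4805  v^+=-0.7672  a^+=0.6007
step 4: x_pred=-1.9704  r=1.2504  x^+=-1.1364  v^+=0.3412  a^+=0.8322
step 5: x_pred=-0.0039  r=4.2139  x^+=2.8068  v^+=2.5383  a^+=1.6121
step 6: x_pred=7.4226  r=-2.6326  x^+=5.6666  v^+=3.9159  a^+=1.1248
step 7: x_pred=11.6541  r=-5.9941  x^+=7.6560  v^+=3.7685  a^+=0.0154

v_post = 3.7685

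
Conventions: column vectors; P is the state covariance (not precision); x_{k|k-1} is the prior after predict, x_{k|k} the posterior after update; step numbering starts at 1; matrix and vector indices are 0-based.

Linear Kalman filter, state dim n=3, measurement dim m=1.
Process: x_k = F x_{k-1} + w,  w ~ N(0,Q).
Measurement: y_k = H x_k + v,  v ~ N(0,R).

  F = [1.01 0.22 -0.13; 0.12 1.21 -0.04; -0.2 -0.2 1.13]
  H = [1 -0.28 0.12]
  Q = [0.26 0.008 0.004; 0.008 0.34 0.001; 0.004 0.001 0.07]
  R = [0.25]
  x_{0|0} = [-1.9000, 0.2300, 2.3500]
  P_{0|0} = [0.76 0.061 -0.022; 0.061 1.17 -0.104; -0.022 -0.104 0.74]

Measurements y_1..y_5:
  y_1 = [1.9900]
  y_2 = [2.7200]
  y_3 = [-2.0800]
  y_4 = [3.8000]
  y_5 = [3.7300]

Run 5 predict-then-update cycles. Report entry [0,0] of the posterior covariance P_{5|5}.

P_post[0,0] = 1.5962

step 1: x^-=[-2.1739, -0.0437, 2.9895]  P^-=[1.1432 0.5101 -0.3790; 0.5101 2.0931 -0.4962; -0.3790 -0.4962 1.1539]  S=[1.2307]  K=[0.7759; -0.1101; -0.0825]  nu=[3.7929]  x^+=[0.7691, -0.4614, 2.6766]  P^+=[0.4023 0.6153 -0.3002; 0.6153 2.0782 -0.5074; -0.3002 -0.5074 1.1456]
step 2: x^-=[0.3274, -0.5731, 2.9630]  P^-=[1.1716 1.4852 -0.9781; 1.4852 3.6210 -1.4680; -0.9781 -1.4680 2.0462]  S=[0.7671]  K=[0.8321; 0.3847; -0.4191]  nu=[1.8766]  x^+=[1.8889, 0.1489, 2.1766]  P^+=[0.6404 1.2396 -0.7106; 1.2396 3.5074 -1.3443; -0.7106 -1.3443 1.9115]
step 3: x^-=[1.6576, 0.3197, 2.0520]  P^-=[1.9297 2.8399 -2.0640; 2.8399 5.9844 -3.2302; -2.0640 -3.2302 3.7047]  S=[0.8335]  K=[1.0639; 0.9318; -0.8578]  nu=[-3.8943]  x^+=[-2.4856, -3.3088, 5.3924]  P^+=[0.9862 2.0136 -1.3033; 2.0136 5.2608 -2.5640; -1.3033 -2.5640 3.0914]
step 4: x^-=[-3.9394, -4.5177, 7.2523]  P^-=[2.9566 4.5569 -3.6016; 4.5569 8.9069 -5.6845; -3.6016 -5.6845 6.1764]  S=[0.9596]  K=[1.3010; 1.4389; -1.3221]  nu=[5.6042]  x^+=[3.3518, 3.5461, -0.1571]  P^+=[1.3323 2.7604 -1.9509; 2.7604 6.9200 -3.8589; -1.9509 -3.8589 4.4989]
step 5: x^-=[4.1859, 4.6993, -1.5571]  P^-=[3.9898 6.2316 -5.2465; 6.2316 11.6919 -8.2305; -5.2465 -8.2305 8.9916]  S=[1.0902]  K=[1.4818; 1.8072; -1.7089]  nu=[1.0468]  x^+=[5.7369, 6.5910, -3.3458]  P^+=[1.5962 3.3123 -2.4860; 3.3123 8.1314 -4.8638; -2.4860 -4.8638 5.8081]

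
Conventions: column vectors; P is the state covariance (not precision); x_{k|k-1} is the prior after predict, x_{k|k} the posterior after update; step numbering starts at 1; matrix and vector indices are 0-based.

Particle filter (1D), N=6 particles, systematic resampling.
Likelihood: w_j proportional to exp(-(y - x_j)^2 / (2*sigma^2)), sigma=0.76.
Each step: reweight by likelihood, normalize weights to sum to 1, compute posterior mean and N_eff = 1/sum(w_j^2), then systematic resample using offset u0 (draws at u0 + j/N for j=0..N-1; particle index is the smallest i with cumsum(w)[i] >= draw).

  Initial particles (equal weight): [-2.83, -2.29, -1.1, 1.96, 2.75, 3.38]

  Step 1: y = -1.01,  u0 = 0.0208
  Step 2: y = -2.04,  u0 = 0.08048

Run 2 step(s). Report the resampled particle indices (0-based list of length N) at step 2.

resampled_idx = [0, 1, 1, 2, 4, 5]

step 1: w=[0.0440, 0.1873, 0.7683, 0.0004, 0.0000, 0.0000]  mean=-1.3979  Neff=1.5941  idx=[0, 1, 2, 2, 2, 2]
step 2: w=[0.1718, 0.2793, 0.1372, 0.1372, 0.1372, 0.1372]  mean=-1.7296  Neff=5.4689  idx=[0, 1, 1, 2, 4, 5]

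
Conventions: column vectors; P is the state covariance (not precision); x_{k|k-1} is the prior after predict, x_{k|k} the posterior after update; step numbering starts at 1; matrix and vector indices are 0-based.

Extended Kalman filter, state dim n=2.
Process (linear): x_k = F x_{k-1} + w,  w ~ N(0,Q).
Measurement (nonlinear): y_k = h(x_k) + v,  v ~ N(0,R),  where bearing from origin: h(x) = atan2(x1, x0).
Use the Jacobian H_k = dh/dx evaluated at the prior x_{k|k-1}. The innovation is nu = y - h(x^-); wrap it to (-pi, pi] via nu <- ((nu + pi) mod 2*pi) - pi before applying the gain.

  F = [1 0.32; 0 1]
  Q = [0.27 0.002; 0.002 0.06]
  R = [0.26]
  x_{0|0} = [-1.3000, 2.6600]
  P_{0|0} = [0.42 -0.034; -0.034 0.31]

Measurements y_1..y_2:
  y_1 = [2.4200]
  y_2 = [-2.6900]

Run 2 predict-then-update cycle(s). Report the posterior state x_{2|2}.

x_post = [-1.7913, 2.2319]

step 1: x^-=[-0.4488, 2.6600]  P^-=[0.7000 0.0672; 0.0672 0.3700]  H_jac=[-0.3655 -0.0617]  S=[0.3580]  K=[-0.7264; -0.1324]  nu=[0.6821]  x^+=[-0.9442, 2.5697]  P^+=[0.5111 0.0328; 0.0328 0.3637]
step 2: x^-=[-0.1219, 2.5697]  P^-=[0.8393 0.1512; 0.1512 0.4237]  H_jac=[-0.3883 -0.0184]  S=[0.3888]  K=[-0.8453; -0.1710]  nu=[1.9750]  x^+=[-1.7913, 2.2319]  P^+=[0.5615 0.0950; 0.0950 0.4124]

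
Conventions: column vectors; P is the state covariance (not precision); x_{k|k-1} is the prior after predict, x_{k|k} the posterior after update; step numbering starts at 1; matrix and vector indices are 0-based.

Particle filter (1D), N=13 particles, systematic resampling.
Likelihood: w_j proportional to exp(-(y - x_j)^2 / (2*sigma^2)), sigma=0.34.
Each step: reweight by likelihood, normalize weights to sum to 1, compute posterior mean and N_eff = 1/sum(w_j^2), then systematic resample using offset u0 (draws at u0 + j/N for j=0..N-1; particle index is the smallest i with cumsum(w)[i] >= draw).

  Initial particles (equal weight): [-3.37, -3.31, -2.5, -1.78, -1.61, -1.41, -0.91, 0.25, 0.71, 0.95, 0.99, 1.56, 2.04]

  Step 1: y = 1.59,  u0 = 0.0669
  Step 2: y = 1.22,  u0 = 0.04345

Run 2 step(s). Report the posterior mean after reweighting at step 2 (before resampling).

step 1: w=[0.0000, 0.0000, 0.0000, 0.0000, 0.0000, 0.0000, 0.0000, 0.0002, 0.0192, 0.0930, 0.1152, 0.5446, 0.2277]  mean=1.5303  Neff=2.6970  idx=[9, 10, 10, 11, 11, 11, 11, 11, 11, 11, 12, 12, 12]
step 2: w=[0.1084, 0.1182, 0.1182, 0.0901, 0.0901, 0.0901, 0.0901, 0.0901, 0.0901, 0.0901, 0.0081, 0.0081, 0.0081]  mean=1.3708  Neff=10.3361  idx=[0, 1, 1, 2, 3, 3, 4, 5, 6, 7, 8, 9, 9]

post_mean = 1.3708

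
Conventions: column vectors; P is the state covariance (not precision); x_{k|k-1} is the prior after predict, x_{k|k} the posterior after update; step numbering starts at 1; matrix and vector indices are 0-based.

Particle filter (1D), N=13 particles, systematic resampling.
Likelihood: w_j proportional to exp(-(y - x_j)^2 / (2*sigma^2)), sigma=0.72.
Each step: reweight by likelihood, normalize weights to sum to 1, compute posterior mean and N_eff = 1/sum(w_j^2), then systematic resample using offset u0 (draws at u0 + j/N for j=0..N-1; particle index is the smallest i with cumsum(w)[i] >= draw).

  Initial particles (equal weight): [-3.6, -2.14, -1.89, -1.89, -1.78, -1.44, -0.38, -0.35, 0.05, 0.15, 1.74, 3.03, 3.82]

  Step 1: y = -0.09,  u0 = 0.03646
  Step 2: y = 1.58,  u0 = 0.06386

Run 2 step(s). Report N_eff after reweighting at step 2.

step 1: w=[0.0000, 0.0042, 0.0105, 0.0105, 0.0153, 0.0414, 0.2213, 0.2248, 0.2355, 0.2270, 0.0095, 0.0000, 0.0000]  mean=-0.2359  Neff=4.7900  idx=[4, 6, 6, 6, 7, 7, 7, 8, 8, 8, 9, 9, 9]
step 2: w=[0.0000, 0.0277, 0.0277, 0.0277, 0.0310, 0.0310, 0.0310, 0.1178, 0.1178, 0.1178, 0.1568, 0.1568, 0.1568]  mean=0.0240  Neff=8.2938  idx=[3, 5, 7, 8, 8, 9, 9, 10, 10, 11, 11, 12, 12]

N_eff = 8.2938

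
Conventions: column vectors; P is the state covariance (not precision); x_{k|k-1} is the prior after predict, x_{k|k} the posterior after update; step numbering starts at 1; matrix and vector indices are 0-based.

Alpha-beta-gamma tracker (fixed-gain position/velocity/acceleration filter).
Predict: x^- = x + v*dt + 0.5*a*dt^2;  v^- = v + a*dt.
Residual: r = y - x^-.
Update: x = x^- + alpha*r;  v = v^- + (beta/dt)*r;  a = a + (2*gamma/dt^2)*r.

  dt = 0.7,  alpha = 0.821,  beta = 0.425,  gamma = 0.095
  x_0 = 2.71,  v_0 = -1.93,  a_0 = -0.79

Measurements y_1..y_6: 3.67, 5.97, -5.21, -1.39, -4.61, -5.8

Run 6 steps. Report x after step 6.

step 1: x_pred=1.1655  r=2.5046  x^+=3.2217  v^+=-0.9624  a^+=0.1812
step 2: x_pred=2.5924  r=3.3776  x^+=5.3654  v^+=1.2151  a^+=1.4908
step 3: x_pred=6.5812  r=-11.7912  x^+=-3.0994  v^+=-4.9003  a^+=-3.0813
step 4: x_pred=-7.2845  r=5.8945  x^+=-2.4451  v^+=-3.4784  a^+=-0.7957
step 5: x_pred=-5.0749  r=0.4649  x^+=-4.6932  v^+=-3.7531  a^+=-0.6154
step 6: x_pred=-7.4711  r=1.6711  x^+=-6.0991  v^+=-3.1692  a^+=0.0326

x_post = -6.0991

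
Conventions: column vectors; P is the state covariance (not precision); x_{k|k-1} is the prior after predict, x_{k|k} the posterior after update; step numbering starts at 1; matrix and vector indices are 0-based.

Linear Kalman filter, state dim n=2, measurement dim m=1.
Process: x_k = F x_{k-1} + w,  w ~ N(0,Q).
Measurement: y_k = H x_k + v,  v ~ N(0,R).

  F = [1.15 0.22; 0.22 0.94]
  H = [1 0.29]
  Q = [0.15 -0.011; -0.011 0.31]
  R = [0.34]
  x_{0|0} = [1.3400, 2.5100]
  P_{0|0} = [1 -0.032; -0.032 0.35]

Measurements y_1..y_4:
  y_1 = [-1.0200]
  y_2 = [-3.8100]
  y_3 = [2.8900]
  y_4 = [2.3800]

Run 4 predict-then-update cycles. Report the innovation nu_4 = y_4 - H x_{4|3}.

step 1: x^-=[2.0932, 2.6542]  P^-=[1.4732 0.2782; 0.2782 0.6544]  S=[2.0297]  K=[0.7656; 0.2306]  nu=[-3.8829]  x^+=[-0.8796, 1.7588]  P^+=[0.2835 -0.0801; -0.0801 0.5465]
step 2: x^-=[-0.6246, 1.4598]  P^-=[0.5109 0.0833; 0.0833 0.7735]  S=[0.9643]  K=[0.5549; 0.3190]  nu=[-3.6087]  x^+=[-2.6270, 0.3086]  P^+=[0.2140 -0.0874; -0.0874 0.6754]
step 3: x^-=[-2.9532, -0.2879]  P^-=[0.4215 0.0841; 0.0841 0.8810]  S=[0.8844]  K=[0.5042; 0.3840]  nu=[5.9267]  x^+=[0.0349, 1.9879]  P^+=[0.1967 -0.0871; -0.0871 0.7506]
step 4: x^-=[0.4775, 1.8763]  P^-=[0.4024 0.0956; 0.0956 0.9467]  S=[0.8774]  K=[0.4902; 0.4218]  nu=[1.3584]  x^+=[1.1433, 2.4493]  P^+=[0.1915 -0.0858; -0.0858 0.7905]

innov = [1.3584]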